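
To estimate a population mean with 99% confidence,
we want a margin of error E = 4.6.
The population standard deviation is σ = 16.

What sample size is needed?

Answer: n = 81

Derivation:
z_0.005 = 2.576
n = (z×σ/E)² = (2.576×16/4.6)²
n = 80.2816
Round up: n = 81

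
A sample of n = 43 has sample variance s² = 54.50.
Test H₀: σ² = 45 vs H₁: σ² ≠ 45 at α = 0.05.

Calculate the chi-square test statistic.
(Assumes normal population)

Answer: χ² = 50.8667, fail to reject H₀

Derivation:
df = n - 1 = 42
χ² = (n-1)s²/σ₀² = 42×54.50/45 = 50.8667
Critical values: χ²_{0.975,42} = 25.999, χ²_{0.025,42} = 61.777
Rejection region: χ² < 25.999 or χ² > 61.777
Decision: fail to reject H₀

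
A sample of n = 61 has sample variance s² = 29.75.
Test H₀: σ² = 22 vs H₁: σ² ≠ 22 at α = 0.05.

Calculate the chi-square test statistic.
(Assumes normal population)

Answer: χ² = 81.1364, fail to reject H₀

Derivation:
df = n - 1 = 60
χ² = (n-1)s²/σ₀² = 60×29.75/22 = 81.1364
Critical values: χ²_{0.975,60} = 40.482, χ²_{0.025,60} = 83.298
Rejection region: χ² < 40.482 or χ² > 83.298
Decision: fail to reject H₀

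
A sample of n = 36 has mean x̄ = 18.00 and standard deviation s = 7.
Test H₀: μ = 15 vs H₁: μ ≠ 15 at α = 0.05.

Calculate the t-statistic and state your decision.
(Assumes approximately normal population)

Answer: t = 2.5714, reject H₀

Derivation:
df = n - 1 = 35
SE = s/√n = 7/√36 = 1.1667
t = (x̄ - μ₀)/SE = (18.00 - 15)/1.1667 = 2.5714
Critical value: t_{0.025,35} = ±2.030
p-value ≈ 0.0145
Decision: reject H₀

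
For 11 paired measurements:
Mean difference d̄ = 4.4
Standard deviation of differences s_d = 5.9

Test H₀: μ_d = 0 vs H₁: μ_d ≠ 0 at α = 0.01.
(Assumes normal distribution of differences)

Answer: t = 2.4734, fail to reject H₀

Derivation:
df = n - 1 = 10
SE = s_d/√n = 5.9/√11 = 1.7789
t = d̄/SE = 4.4/1.7789 = 2.4734
Critical value: t_{0.005,10} = ±3.169
p-value ≈ 0.0329
Decision: fail to reject H₀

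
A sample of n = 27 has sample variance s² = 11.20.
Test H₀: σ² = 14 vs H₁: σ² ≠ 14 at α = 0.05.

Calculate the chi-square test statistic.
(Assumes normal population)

Answer: χ² = 20.8000, fail to reject H₀

Derivation:
df = n - 1 = 26
χ² = (n-1)s²/σ₀² = 26×11.20/14 = 20.8000
Critical values: χ²_{0.975,26} = 13.844, χ²_{0.025,26} = 41.923
Rejection region: χ² < 13.844 or χ² > 41.923
Decision: fail to reject H₀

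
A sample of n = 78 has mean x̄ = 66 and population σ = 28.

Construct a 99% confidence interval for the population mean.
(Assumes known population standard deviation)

Answer: (57.8330, 74.1670)

Derivation:
Confidence level: 99%, α = 0.01
z_0.005 = 2.576
SE = σ/√n = 28/√78 = 3.1704
Margin of error = 2.576 × 3.1704 = 8.1670
CI: x̄ ± margin = 66 ± 8.1670
CI: (57.8330, 74.1670)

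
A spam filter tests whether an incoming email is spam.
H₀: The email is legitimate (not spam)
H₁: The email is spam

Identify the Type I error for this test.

A Type I error (probability α) occurs when we reject a true H₀.
A Type II error (probability β) occurs when we fail to reject a false H₀.

Answer: Marking a legitimate email as spam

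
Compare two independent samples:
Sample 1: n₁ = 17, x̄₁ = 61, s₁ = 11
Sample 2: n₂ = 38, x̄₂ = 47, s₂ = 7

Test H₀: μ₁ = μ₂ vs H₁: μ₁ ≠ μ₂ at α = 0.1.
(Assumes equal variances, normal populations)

Answer: t = 5.7047, reject H₀

Derivation:
Pooled variance: s²_p = [16×11² + 37×7²]/(53) = 70.7358
s_p = 8.4105
SE = s_p×√(1/n₁ + 1/n₂) = 8.4105×√(1/17 + 1/38) = 2.4541
t = (x̄₁ - x̄₂)/SE = (61 - 47)/2.4541 = 5.7047
df = 53, t-critical = ±1.674
Decision: reject H₀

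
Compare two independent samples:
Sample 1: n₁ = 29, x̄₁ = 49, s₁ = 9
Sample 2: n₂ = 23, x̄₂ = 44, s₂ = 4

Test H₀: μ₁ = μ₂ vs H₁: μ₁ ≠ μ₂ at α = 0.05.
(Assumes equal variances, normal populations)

Answer: t = 2.4738, reject H₀

Derivation:
Pooled variance: s²_p = [28×9² + 22×4²]/(50) = 52.4000
s_p = 7.2388
SE = s_p×√(1/n₁ + 1/n₂) = 7.2388×√(1/29 + 1/23) = 2.0212
t = (x̄₁ - x̄₂)/SE = (49 - 44)/2.0212 = 2.4738
df = 50, t-critical = ±2.009
Decision: reject H₀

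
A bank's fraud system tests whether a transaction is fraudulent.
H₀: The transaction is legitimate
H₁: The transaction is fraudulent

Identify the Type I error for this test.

Answer: Blocking a legitimate transaction as fraud

Derivation:
Type I error: rejecting H₀ when it is actually true (false positive).
Type II error: failing to reject H₀ when H₁ is actually true (false negative).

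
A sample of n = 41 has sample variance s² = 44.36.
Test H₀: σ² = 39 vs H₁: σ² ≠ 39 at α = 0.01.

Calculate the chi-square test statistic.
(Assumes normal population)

df = n - 1 = 40
χ² = (n-1)s²/σ₀² = 40×44.36/39 = 45.4974
Critical values: χ²_{0.995,40} = 20.707, χ²_{0.005,40} = 66.766
Rejection region: χ² < 20.707 or χ² > 66.766
Decision: fail to reject H₀

Answer: χ² = 45.4974, fail to reject H₀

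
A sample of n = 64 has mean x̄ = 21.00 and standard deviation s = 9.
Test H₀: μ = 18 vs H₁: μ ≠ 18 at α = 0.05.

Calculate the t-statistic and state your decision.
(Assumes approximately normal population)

Answer: t = 2.6667, reject H₀

Derivation:
df = n - 1 = 63
SE = s/√n = 9/√64 = 1.1250
t = (x̄ - μ₀)/SE = (21.00 - 18)/1.1250 = 2.6667
Critical value: t_{0.025,63} = ±1.998
p-value ≈ 0.0097
Decision: reject H₀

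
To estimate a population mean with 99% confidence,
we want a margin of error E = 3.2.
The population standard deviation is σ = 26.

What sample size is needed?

z_0.005 = 2.576
n = (z×σ/E)² = (2.576×26/3.2)²
n = 438.0649
Round up: n = 439

Answer: n = 439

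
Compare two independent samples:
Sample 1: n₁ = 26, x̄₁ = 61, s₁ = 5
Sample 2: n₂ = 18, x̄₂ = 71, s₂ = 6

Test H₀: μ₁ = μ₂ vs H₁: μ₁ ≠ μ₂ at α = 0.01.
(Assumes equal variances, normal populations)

Pooled variance: s²_p = [25×5² + 17×6²]/(42) = 29.4524
s_p = 5.4270
SE = s_p×√(1/n₁ + 1/n₂) = 5.4270×√(1/26 + 1/18) = 1.6640
t = (x̄₁ - x̄₂)/SE = (61 - 71)/1.6640 = -6.0096
df = 42, t-critical = ±2.698
Decision: reject H₀

Answer: t = -6.0096, reject H₀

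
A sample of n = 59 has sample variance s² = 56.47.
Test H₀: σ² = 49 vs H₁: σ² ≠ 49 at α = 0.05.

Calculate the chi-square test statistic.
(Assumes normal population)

df = n - 1 = 58
χ² = (n-1)s²/σ₀² = 58×56.47/49 = 66.8420
Critical values: χ²_{0.975,58} = 38.844, χ²_{0.025,58} = 80.936
Rejection region: χ² < 38.844 or χ² > 80.936
Decision: fail to reject H₀

Answer: χ² = 66.8420, fail to reject H₀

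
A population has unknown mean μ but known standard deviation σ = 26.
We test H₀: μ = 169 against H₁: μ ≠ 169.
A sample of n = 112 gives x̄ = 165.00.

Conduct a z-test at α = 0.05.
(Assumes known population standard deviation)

Answer: z = -1.6281, fail to reject H₀

Derivation:
Standard error: SE = σ/√n = 26/√112 = 2.4568
z-statistic: z = (x̄ - μ₀)/SE = (165.00 - 169)/2.4568 = -1.6281
Critical value: ±1.960
p-value = 0.1035
Decision: fail to reject H₀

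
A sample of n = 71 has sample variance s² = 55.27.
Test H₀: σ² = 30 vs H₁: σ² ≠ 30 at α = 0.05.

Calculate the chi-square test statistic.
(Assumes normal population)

df = n - 1 = 70
χ² = (n-1)s²/σ₀² = 70×55.27/30 = 128.9633
Critical values: χ²_{0.975,70} = 48.758, χ²_{0.025,70} = 95.023
Rejection region: χ² < 48.758 or χ² > 95.023
Decision: reject H₀

Answer: χ² = 128.9633, reject H₀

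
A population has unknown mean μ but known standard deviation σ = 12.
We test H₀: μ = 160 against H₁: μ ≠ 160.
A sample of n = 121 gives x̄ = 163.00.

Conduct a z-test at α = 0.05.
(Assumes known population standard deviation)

Answer: z = 2.7500, reject H₀

Derivation:
Standard error: SE = σ/√n = 12/√121 = 1.0909
z-statistic: z = (x̄ - μ₀)/SE = (163.00 - 160)/1.0909 = 2.7500
Critical value: ±1.960
p-value = 0.0060
Decision: reject H₀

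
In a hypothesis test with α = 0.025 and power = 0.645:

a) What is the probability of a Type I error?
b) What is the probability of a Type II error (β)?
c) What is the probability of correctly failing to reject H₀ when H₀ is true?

Answer: a) 0.025, b) 0.355, c) 0.975

Derivation:
a) Type I error probability = α = 0.025
b) Power = P(reject H₀ | H₁ true) = 1 - β = 0.645, so Type II error probability = β = 1 - Power = 0.355
c) P(fail to reject H₀ | H₀ true) = 1 - α = 0.975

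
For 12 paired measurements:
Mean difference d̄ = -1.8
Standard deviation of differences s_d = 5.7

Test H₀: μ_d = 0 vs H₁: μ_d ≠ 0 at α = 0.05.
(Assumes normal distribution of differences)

df = n - 1 = 11
SE = s_d/√n = 5.7/√12 = 1.6454
t = d̄/SE = -1.8/1.6454 = -1.0940
Critical value: t_{0.025,11} = ±2.201
p-value ≈ 0.2973
Decision: fail to reject H₀

Answer: t = -1.0940, fail to reject H₀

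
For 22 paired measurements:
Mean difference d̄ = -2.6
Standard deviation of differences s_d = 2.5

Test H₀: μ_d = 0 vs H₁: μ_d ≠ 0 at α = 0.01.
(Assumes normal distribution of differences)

Answer: t = -4.8780, reject H₀

Derivation:
df = n - 1 = 21
SE = s_d/√n = 2.5/√22 = 0.5330
t = d̄/SE = -2.6/0.5330 = -4.8780
Critical value: t_{0.005,21} = ±2.831
p-value ≈ 0.0001
Decision: reject H₀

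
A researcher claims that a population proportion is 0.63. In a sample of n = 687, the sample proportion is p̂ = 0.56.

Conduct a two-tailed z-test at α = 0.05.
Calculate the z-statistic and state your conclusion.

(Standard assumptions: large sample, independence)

H₀: p = 0.63, H₁: p ≠ 0.63
Standard error: SE = √(p₀(1-p₀)/n) = √(0.63×0.37/687) = 0.018420
z-statistic: z = (p̂ - p₀)/SE = (0.56 - 0.63)/0.018420 = -3.8002
Critical value: z_0.025 = ±1.960
p-value = 0.0001
Decision: reject H₀ at α = 0.05

Answer: z = -3.8002, reject H₀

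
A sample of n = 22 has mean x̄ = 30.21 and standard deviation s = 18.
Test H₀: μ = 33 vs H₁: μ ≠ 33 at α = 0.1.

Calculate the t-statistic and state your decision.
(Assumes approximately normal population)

Answer: t = -0.7270, fail to reject H₀

Derivation:
df = n - 1 = 21
SE = s/√n = 18/√22 = 3.8376
t = (x̄ - μ₀)/SE = (30.21 - 33)/3.8376 = -0.7270
Critical value: t_{0.05,21} = ±1.721
p-value ≈ 0.4753
Decision: fail to reject H₀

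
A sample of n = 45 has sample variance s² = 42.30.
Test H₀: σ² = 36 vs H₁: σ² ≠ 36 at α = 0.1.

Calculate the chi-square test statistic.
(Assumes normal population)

Answer: χ² = 51.7000, fail to reject H₀

Derivation:
df = n - 1 = 44
χ² = (n-1)s²/σ₀² = 44×42.30/36 = 51.7000
Critical values: χ²_{0.95,44} = 29.787, χ²_{0.05,44} = 60.481
Rejection region: χ² < 29.787 or χ² > 60.481
Decision: fail to reject H₀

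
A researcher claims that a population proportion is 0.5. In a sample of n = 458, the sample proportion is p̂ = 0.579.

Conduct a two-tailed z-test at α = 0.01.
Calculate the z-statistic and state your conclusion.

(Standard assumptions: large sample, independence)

Answer: z = 3.3814, reject H₀

Derivation:
H₀: p = 0.5, H₁: p ≠ 0.5
Standard error: SE = √(p₀(1-p₀)/n) = √(0.5×0.5/458) = 0.023363
z-statistic: z = (p̂ - p₀)/SE = (0.579 - 0.5)/0.023363 = 3.3814
Critical value: z_0.005 = ±2.576
p-value = 0.0007
Decision: reject H₀ at α = 0.01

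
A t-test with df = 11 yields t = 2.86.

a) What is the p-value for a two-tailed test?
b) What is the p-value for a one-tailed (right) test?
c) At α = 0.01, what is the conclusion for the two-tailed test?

Using t-distribution with df = 11:
a) Two-tailed: p = 2×P(T > 2.86) = 0.0155
b) One-tailed: p = P(T > 2.86) = 0.0078
c) 0.0155 ≥ 0.01, fail to reject H₀

Answer: a) 0.0155, b) 0.0078, c) fail to reject H₀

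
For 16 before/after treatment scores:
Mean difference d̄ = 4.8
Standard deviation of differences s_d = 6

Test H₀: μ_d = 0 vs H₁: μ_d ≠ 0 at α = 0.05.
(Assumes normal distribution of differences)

Answer: t = 3.2000, reject H₀

Derivation:
df = n - 1 = 15
SE = s_d/√n = 6/√16 = 1.5000
t = d̄/SE = 4.8/1.5000 = 3.2000
Critical value: t_{0.025,15} = ±2.131
p-value ≈ 0.0060
Decision: reject H₀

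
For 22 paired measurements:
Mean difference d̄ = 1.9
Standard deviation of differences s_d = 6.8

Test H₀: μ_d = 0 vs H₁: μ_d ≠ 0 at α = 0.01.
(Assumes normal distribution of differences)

Answer: t = 1.3105, fail to reject H₀

Derivation:
df = n - 1 = 21
SE = s_d/√n = 6.8/√22 = 1.4498
t = d̄/SE = 1.9/1.4498 = 1.3105
Critical value: t_{0.005,21} = ±2.831
p-value ≈ 0.2042
Decision: fail to reject H₀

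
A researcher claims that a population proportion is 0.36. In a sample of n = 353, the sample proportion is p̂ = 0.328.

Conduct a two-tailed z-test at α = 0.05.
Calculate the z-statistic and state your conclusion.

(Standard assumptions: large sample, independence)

Answer: z = -1.2525, fail to reject H₀

Derivation:
H₀: p = 0.36, H₁: p ≠ 0.36
Standard error: SE = √(p₀(1-p₀)/n) = √(0.36×0.64/353) = 0.025548
z-statistic: z = (p̂ - p₀)/SE = (0.328 - 0.36)/0.025548 = -1.2525
Critical value: z_0.025 = ±1.960
p-value = 0.2104
Decision: fail to reject H₀ at α = 0.05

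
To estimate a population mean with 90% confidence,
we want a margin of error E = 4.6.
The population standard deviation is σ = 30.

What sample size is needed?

Answer: n = 116

Derivation:
z_0.05 = 1.645
n = (z×σ/E)² = (1.645×30/4.6)²
n = 115.0956
Round up: n = 116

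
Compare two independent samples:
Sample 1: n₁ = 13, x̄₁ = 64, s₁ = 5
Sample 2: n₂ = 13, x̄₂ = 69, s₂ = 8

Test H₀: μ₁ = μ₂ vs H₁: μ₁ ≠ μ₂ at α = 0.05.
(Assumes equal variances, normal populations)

Answer: t = -1.9109, fail to reject H₀

Derivation:
Pooled variance: s²_p = [12×5² + 12×8²]/(24) = 44.5000
s_p = 6.6708
SE = s_p×√(1/n₁ + 1/n₂) = 6.6708×√(1/13 + 1/13) = 2.6165
t = (x̄₁ - x̄₂)/SE = (64 - 69)/2.6165 = -1.9109
df = 24, t-critical = ±2.064
Decision: fail to reject H₀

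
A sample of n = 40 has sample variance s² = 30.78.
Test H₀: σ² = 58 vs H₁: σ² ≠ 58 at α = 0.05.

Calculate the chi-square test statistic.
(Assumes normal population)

Answer: χ² = 20.6969, reject H₀

Derivation:
df = n - 1 = 39
χ² = (n-1)s²/σ₀² = 39×30.78/58 = 20.6969
Critical values: χ²_{0.975,39} = 23.654, χ²_{0.025,39} = 58.120
Rejection region: χ² < 23.654 or χ² > 58.120
Decision: reject H₀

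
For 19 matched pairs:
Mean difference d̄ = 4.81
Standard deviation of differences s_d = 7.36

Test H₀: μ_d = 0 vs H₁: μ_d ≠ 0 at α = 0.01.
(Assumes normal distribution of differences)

Answer: t = 2.8487, fail to reject H₀

Derivation:
df = n - 1 = 18
SE = s_d/√n = 7.36/√19 = 1.6885
t = d̄/SE = 4.81/1.6885 = 2.8487
Critical value: t_{0.005,18} = ±2.878
p-value ≈ 0.0107
Decision: fail to reject H₀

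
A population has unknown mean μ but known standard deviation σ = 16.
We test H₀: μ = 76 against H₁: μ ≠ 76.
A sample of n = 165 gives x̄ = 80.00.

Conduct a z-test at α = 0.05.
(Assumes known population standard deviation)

Standard error: SE = σ/√n = 16/√165 = 1.2456
z-statistic: z = (x̄ - μ₀)/SE = (80.00 - 76)/1.2456 = 3.2113
Critical value: ±1.960
p-value = 0.0013
Decision: reject H₀

Answer: z = 3.2113, reject H₀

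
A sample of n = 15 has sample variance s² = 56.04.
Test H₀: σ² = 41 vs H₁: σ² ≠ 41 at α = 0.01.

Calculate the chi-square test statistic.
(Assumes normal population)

Answer: χ² = 19.1356, fail to reject H₀

Derivation:
df = n - 1 = 14
χ² = (n-1)s²/σ₀² = 14×56.04/41 = 19.1356
Critical values: χ²_{0.995,14} = 4.075, χ²_{0.005,14} = 31.319
Rejection region: χ² < 4.075 or χ² > 31.319
Decision: fail to reject H₀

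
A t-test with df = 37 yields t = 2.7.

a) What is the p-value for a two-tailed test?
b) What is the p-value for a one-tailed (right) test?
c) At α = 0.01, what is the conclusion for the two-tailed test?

Answer: a) 0.0104, b) 0.0052, c) fail to reject H₀

Derivation:
Using t-distribution with df = 37:
a) Two-tailed: p = 2×P(T > 2.7) = 0.0104
b) One-tailed: p = P(T > 2.7) = 0.0052
c) 0.0104 ≥ 0.01, fail to reject H₀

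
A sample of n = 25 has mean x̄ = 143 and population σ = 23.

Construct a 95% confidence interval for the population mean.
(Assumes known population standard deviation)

Confidence level: 95%, α = 0.05
z_0.025 = 1.960
SE = σ/√n = 23/√25 = 4.6000
Margin of error = 1.960 × 4.6000 = 9.0160
CI: x̄ ± margin = 143 ± 9.0160
CI: (133.9840, 152.0160)

Answer: (133.9840, 152.0160)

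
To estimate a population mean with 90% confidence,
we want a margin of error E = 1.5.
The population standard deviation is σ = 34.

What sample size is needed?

z_0.05 = 1.645
n = (z×σ/E)² = (1.645×34/1.5)²
n = 1390.2955
Round up: n = 1391

Answer: n = 1391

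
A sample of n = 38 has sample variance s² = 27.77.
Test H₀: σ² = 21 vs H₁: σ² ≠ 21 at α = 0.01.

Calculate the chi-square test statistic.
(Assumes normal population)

Answer: χ² = 48.9281, fail to reject H₀

Derivation:
df = n - 1 = 37
χ² = (n-1)s²/σ₀² = 37×27.77/21 = 48.9281
Critical values: χ²_{0.995,37} = 18.586, χ²_{0.005,37} = 62.883
Rejection region: χ² < 18.586 or χ² > 62.883
Decision: fail to reject H₀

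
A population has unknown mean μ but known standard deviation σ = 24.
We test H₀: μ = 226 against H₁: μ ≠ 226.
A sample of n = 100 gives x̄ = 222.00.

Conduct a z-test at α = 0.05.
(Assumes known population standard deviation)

Standard error: SE = σ/√n = 24/√100 = 2.4000
z-statistic: z = (x̄ - μ₀)/SE = (222.00 - 226)/2.4000 = -1.6667
Critical value: ±1.960
p-value = 0.0956
Decision: fail to reject H₀

Answer: z = -1.6667, fail to reject H₀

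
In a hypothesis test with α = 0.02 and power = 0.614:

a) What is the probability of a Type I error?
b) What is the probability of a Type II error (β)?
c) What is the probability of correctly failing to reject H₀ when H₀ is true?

Answer: a) 0.02, b) 0.386, c) 0.98

Derivation:
a) Type I error probability = α = 0.02
b) Power = P(reject H₀ | H₁ true) = 1 - β = 0.614, so Type II error probability = β = 1 - Power = 0.386
c) P(fail to reject H₀ | H₀ true) = 1 - α = 0.98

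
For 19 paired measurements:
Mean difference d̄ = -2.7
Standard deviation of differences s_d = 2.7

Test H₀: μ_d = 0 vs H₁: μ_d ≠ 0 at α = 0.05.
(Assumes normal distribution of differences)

Answer: t = -4.3591, reject H₀

Derivation:
df = n - 1 = 18
SE = s_d/√n = 2.7/√19 = 0.6194
t = d̄/SE = -2.7/0.6194 = -4.3591
Critical value: t_{0.025,18} = ±2.101
p-value ≈ 0.0004
Decision: reject H₀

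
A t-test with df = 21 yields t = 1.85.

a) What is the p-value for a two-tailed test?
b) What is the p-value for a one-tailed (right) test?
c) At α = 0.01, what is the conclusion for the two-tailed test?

Using t-distribution with df = 21:
a) Two-tailed: p = 2×P(T > 1.85) = 0.0784
b) One-tailed: p = P(T > 1.85) = 0.0392
c) 0.0784 ≥ 0.01, fail to reject H₀

Answer: a) 0.0784, b) 0.0392, c) fail to reject H₀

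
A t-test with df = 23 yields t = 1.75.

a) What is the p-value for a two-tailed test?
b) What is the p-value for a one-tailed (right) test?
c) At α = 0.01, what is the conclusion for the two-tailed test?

Using t-distribution with df = 23:
a) Two-tailed: p = 2×P(T > 1.75) = 0.0934
b) One-tailed: p = P(T > 1.75) = 0.0467
c) 0.0934 ≥ 0.01, fail to reject H₀

Answer: a) 0.0934, b) 0.0467, c) fail to reject H₀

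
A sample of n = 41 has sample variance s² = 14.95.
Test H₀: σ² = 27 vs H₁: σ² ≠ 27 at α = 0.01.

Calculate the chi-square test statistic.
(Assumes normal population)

Answer: χ² = 22.1481, fail to reject H₀

Derivation:
df = n - 1 = 40
χ² = (n-1)s²/σ₀² = 40×14.95/27 = 22.1481
Critical values: χ²_{0.995,40} = 20.707, χ²_{0.005,40} = 66.766
Rejection region: χ² < 20.707 or χ² > 66.766
Decision: fail to reject H₀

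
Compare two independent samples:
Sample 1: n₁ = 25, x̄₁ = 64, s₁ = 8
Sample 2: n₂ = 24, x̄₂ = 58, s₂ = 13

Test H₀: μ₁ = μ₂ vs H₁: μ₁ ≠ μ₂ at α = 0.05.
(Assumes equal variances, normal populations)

Pooled variance: s²_p = [24×8² + 23×13²]/(47) = 115.3830
s_p = 10.7416
SE = s_p×√(1/n₁ + 1/n₂) = 10.7416×√(1/25 + 1/24) = 3.0697
t = (x̄₁ - x̄₂)/SE = (64 - 58)/3.0697 = 1.9546
df = 47, t-critical = ±2.012
Decision: fail to reject H₀

Answer: t = 1.9546, fail to reject H₀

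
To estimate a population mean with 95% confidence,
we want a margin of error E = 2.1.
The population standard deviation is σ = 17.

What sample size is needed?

Answer: n = 252

Derivation:
z_0.025 = 1.960
n = (z×σ/E)² = (1.960×17/2.1)²
n = 251.7511
Round up: n = 252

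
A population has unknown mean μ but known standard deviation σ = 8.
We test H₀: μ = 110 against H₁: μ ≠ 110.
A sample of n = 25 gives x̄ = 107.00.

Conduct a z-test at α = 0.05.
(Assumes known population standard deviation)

Answer: z = -1.8750, fail to reject H₀

Derivation:
Standard error: SE = σ/√n = 8/√25 = 1.6000
z-statistic: z = (x̄ - μ₀)/SE = (107.00 - 110)/1.6000 = -1.8750
Critical value: ±1.960
p-value = 0.0608
Decision: fail to reject H₀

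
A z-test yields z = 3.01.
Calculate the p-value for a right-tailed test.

Answer: p-value ≈ 0.0013

Derivation:
For z = 3.01:
p = P(Z > 3.01) = 1 - Φ(3.01) = 0.0013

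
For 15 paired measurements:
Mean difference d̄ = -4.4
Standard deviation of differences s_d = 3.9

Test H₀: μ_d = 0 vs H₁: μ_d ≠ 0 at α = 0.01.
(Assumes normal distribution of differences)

df = n - 1 = 14
SE = s_d/√n = 3.9/√15 = 1.0070
t = d̄/SE = -4.4/1.0070 = -4.3694
Critical value: t_{0.005,14} = ±2.977
p-value ≈ 0.0006
Decision: reject H₀

Answer: t = -4.3694, reject H₀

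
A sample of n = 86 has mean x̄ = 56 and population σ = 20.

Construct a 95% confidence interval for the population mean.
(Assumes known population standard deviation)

Confidence level: 95%, α = 0.05
z_0.025 = 1.960
SE = σ/√n = 20/√86 = 2.1567
Margin of error = 1.960 × 2.1567 = 4.2271
CI: x̄ ± margin = 56 ± 4.2271
CI: (51.7729, 60.2271)

Answer: (51.7729, 60.2271)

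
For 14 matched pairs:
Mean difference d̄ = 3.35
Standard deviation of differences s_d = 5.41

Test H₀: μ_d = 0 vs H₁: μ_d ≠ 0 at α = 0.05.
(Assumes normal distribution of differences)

Answer: t = 2.3169, reject H₀

Derivation:
df = n - 1 = 13
SE = s_d/√n = 5.41/√14 = 1.4459
t = d̄/SE = 3.35/1.4459 = 2.3169
Critical value: t_{0.025,13} = ±2.160
p-value ≈ 0.0375
Decision: reject H₀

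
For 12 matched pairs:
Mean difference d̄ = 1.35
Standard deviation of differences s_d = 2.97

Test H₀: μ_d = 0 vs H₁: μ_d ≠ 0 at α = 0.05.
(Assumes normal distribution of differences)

Answer: t = 1.5745, fail to reject H₀

Derivation:
df = n - 1 = 11
SE = s_d/√n = 2.97/√12 = 0.8574
t = d̄/SE = 1.35/0.8574 = 1.5745
Critical value: t_{0.025,11} = ±2.201
p-value ≈ 0.1437
Decision: fail to reject H₀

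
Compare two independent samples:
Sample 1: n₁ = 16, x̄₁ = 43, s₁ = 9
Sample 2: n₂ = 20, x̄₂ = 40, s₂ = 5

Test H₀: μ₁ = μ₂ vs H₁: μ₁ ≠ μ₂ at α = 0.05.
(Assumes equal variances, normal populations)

Answer: t = 1.2687, fail to reject H₀

Derivation:
Pooled variance: s²_p = [15×9² + 19×5²]/(34) = 49.7059
s_p = 7.0502
SE = s_p×√(1/n₁ + 1/n₂) = 7.0502×√(1/16 + 1/20) = 2.3647
t = (x̄₁ - x̄₂)/SE = (43 - 40)/2.3647 = 1.2687
df = 34, t-critical = ±2.032
Decision: fail to reject H₀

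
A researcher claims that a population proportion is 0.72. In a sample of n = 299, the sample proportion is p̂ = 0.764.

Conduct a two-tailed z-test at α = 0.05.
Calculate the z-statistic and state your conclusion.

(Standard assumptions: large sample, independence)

H₀: p = 0.72, H₁: p ≠ 0.72
Standard error: SE = √(p₀(1-p₀)/n) = √(0.72×0.28/299) = 0.025966
z-statistic: z = (p̂ - p₀)/SE = (0.764 - 0.72)/0.025966 = 1.6945
Critical value: z_0.025 = ±1.960
p-value = 0.0902
Decision: fail to reject H₀ at α = 0.05

Answer: z = 1.6945, fail to reject H₀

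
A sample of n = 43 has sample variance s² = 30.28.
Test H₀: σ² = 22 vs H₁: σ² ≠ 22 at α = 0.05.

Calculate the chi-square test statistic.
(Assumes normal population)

df = n - 1 = 42
χ² = (n-1)s²/σ₀² = 42×30.28/22 = 57.8073
Critical values: χ²_{0.975,42} = 25.999, χ²_{0.025,42} = 61.777
Rejection region: χ² < 25.999 or χ² > 61.777
Decision: fail to reject H₀

Answer: χ² = 57.8073, fail to reject H₀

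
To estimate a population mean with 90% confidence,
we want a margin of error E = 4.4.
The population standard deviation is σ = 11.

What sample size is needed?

Answer: n = 17

Derivation:
z_0.05 = 1.645
n = (z×σ/E)² = (1.645×11/4.4)²
n = 16.9127
Round up: n = 17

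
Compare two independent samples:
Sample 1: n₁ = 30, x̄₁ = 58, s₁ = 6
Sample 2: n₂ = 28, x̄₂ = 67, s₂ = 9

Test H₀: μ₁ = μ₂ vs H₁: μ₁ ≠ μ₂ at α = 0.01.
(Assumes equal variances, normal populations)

Answer: t = -4.5092, reject H₀

Derivation:
Pooled variance: s²_p = [29×6² + 27×9²]/(56) = 57.6964
s_p = 7.5958
SE = s_p×√(1/n₁ + 1/n₂) = 7.5958×√(1/30 + 1/28) = 1.9959
t = (x̄₁ - x̄₂)/SE = (58 - 67)/1.9959 = -4.5092
df = 56, t-critical = ±2.667
Decision: reject H₀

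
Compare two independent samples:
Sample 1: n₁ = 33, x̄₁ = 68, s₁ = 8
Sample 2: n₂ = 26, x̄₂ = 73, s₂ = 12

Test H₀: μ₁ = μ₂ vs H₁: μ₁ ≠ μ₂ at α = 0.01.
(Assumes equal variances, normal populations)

Answer: t = -1.9155, fail to reject H₀

Derivation:
Pooled variance: s²_p = [32×8² + 25×12²]/(57) = 99.0877
s_p = 9.9543
SE = s_p×√(1/n₁ + 1/n₂) = 9.9543×√(1/33 + 1/26) = 2.6103
t = (x̄₁ - x̄₂)/SE = (68 - 73)/2.6103 = -1.9155
df = 57, t-critical = ±2.665
Decision: fail to reject H₀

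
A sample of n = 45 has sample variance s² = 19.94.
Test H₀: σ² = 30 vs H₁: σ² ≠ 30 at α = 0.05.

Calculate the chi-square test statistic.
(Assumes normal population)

Answer: χ² = 29.2453, fail to reject H₀

Derivation:
df = n - 1 = 44
χ² = (n-1)s²/σ₀² = 44×19.94/30 = 29.2453
Critical values: χ²_{0.975,44} = 27.575, χ²_{0.025,44} = 64.201
Rejection region: χ² < 27.575 or χ² > 64.201
Decision: fail to reject H₀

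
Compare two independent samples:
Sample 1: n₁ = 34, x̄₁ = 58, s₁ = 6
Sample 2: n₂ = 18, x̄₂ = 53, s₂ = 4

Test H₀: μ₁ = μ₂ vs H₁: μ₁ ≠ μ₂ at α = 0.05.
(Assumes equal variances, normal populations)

Pooled variance: s²_p = [33×6² + 17×4²]/(50) = 29.2000
s_p = 5.4037
SE = s_p×√(1/n₁ + 1/n₂) = 5.4037×√(1/34 + 1/18) = 1.5751
t = (x̄₁ - x̄₂)/SE = (58 - 53)/1.5751 = 3.1744
df = 50, t-critical = ±2.009
Decision: reject H₀

Answer: t = 3.1744, reject H₀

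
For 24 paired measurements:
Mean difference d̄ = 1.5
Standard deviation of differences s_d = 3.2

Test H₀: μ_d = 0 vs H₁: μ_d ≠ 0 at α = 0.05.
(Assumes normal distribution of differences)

df = n - 1 = 23
SE = s_d/√n = 3.2/√24 = 0.6532
t = d̄/SE = 1.5/0.6532 = 2.2964
Critical value: t_{0.025,23} = ±2.069
p-value ≈ 0.0311
Decision: reject H₀

Answer: t = 2.2964, reject H₀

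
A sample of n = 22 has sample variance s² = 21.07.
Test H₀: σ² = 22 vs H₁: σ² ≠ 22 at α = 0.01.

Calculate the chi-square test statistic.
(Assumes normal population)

Answer: χ² = 20.1123, fail to reject H₀

Derivation:
df = n - 1 = 21
χ² = (n-1)s²/σ₀² = 21×21.07/22 = 20.1123
Critical values: χ²_{0.995,21} = 8.034, χ²_{0.005,21} = 41.401
Rejection region: χ² < 8.034 or χ² > 41.401
Decision: fail to reject H₀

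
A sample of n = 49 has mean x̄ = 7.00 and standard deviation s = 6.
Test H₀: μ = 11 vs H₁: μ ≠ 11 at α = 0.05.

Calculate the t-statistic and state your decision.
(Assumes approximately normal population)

Answer: t = -4.6669, reject H₀

Derivation:
df = n - 1 = 48
SE = s/√n = 6/√49 = 0.8571
t = (x̄ - μ₀)/SE = (7.00 - 11)/0.8571 = -4.6669
Critical value: t_{0.025,48} = ±2.011
p-value < 0.0001
Decision: reject H₀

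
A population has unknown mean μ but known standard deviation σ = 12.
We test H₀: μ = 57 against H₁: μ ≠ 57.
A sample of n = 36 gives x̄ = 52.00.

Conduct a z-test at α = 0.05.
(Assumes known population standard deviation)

Standard error: SE = σ/√n = 12/√36 = 2.0000
z-statistic: z = (x̄ - μ₀)/SE = (52.00 - 57)/2.0000 = -2.5000
Critical value: ±1.960
p-value = 0.0124
Decision: reject H₀

Answer: z = -2.5000, reject H₀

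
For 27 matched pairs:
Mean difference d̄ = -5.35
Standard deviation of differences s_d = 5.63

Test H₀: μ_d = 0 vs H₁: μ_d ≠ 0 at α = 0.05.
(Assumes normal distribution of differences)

df = n - 1 = 26
SE = s_d/√n = 5.63/√27 = 1.0835
t = d̄/SE = -5.35/1.0835 = -4.9377
Critical value: t_{0.025,26} = ±2.056
p-value < 0.0001
Decision: reject H₀

Answer: t = -4.9377, reject H₀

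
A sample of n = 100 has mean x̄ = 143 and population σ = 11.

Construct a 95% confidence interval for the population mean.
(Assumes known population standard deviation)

Answer: (140.8440, 145.1560)

Derivation:
Confidence level: 95%, α = 0.05
z_0.025 = 1.960
SE = σ/√n = 11/√100 = 1.1000
Margin of error = 1.960 × 1.1000 = 2.1560
CI: x̄ ± margin = 143 ± 2.1560
CI: (140.8440, 145.1560)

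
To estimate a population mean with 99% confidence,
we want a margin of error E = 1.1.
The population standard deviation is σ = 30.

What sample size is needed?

z_0.005 = 2.576
n = (z×σ/E)² = (2.576×30/1.1)²
n = 4935.7012
Round up: n = 4936

Answer: n = 4936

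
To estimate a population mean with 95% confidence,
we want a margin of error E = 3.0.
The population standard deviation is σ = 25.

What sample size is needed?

z_0.025 = 1.960
n = (z×σ/E)² = (1.960×25/3.0)²
n = 266.7778
Round up: n = 267

Answer: n = 267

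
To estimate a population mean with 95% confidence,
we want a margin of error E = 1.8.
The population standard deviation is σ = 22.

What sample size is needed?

z_0.025 = 1.960
n = (z×σ/E)² = (1.960×22/1.8)²
n = 573.8686
Round up: n = 574

Answer: n = 574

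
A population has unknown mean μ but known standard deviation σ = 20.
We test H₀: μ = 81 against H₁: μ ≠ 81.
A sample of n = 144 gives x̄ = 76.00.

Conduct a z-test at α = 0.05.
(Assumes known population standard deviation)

Answer: z = -2.9999, reject H₀

Derivation:
Standard error: SE = σ/√n = 20/√144 = 1.6667
z-statistic: z = (x̄ - μ₀)/SE = (76.00 - 81)/1.6667 = -2.9999
Critical value: ±1.960
p-value = 0.0027
Decision: reject H₀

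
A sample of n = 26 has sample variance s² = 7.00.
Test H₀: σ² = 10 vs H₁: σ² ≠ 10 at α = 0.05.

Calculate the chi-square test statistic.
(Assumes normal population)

Answer: χ² = 17.5000, fail to reject H₀

Derivation:
df = n - 1 = 25
χ² = (n-1)s²/σ₀² = 25×7.00/10 = 17.5000
Critical values: χ²_{0.975,25} = 13.120, χ²_{0.025,25} = 40.646
Rejection region: χ² < 13.120 or χ² > 40.646
Decision: fail to reject H₀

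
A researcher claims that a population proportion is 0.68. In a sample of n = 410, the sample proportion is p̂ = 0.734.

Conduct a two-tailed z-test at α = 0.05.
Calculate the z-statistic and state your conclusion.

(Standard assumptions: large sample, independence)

Answer: z = 2.3440, reject H₀

Derivation:
H₀: p = 0.68, H₁: p ≠ 0.68
Standard error: SE = √(p₀(1-p₀)/n) = √(0.68×0.32/410) = 0.023038
z-statistic: z = (p̂ - p₀)/SE = (0.734 - 0.68)/0.023038 = 2.3440
Critical value: z_0.025 = ±1.960
p-value = 0.0191
Decision: reject H₀ at α = 0.05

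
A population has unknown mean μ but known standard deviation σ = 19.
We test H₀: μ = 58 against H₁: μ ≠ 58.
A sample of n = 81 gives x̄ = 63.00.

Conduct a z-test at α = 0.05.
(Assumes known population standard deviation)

Standard error: SE = σ/√n = 19/√81 = 2.1111
z-statistic: z = (x̄ - μ₀)/SE = (63.00 - 58)/2.1111 = 2.3684
Critical value: ±1.960
p-value = 0.0179
Decision: reject H₀

Answer: z = 2.3684, reject H₀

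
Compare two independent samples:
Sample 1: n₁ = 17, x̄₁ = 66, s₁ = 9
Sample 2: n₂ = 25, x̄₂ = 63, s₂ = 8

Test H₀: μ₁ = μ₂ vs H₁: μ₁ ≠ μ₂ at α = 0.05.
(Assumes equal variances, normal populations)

Answer: t = 1.1342, fail to reject H₀

Derivation:
Pooled variance: s²_p = [16×9² + 24×8²]/(40) = 70.8000
s_p = 8.4143
SE = s_p×√(1/n₁ + 1/n₂) = 8.4143×√(1/17 + 1/25) = 2.6451
t = (x̄₁ - x̄₂)/SE = (66 - 63)/2.6451 = 1.1342
df = 40, t-critical = ±2.021
Decision: fail to reject H₀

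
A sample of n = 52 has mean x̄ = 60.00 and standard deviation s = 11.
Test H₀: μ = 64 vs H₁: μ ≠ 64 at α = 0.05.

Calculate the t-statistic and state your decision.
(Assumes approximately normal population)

Answer: t = -2.6223, reject H₀

Derivation:
df = n - 1 = 51
SE = s/√n = 11/√52 = 1.5254
t = (x̄ - μ₀)/SE = (60.00 - 64)/1.5254 = -2.6223
Critical value: t_{0.025,51} = ±2.008
p-value ≈ 0.0115
Decision: reject H₀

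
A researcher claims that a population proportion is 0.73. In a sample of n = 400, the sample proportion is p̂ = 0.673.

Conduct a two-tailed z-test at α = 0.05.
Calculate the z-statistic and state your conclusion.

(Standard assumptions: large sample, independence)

H₀: p = 0.73, H₁: p ≠ 0.73
Standard error: SE = √(p₀(1-p₀)/n) = √(0.73×0.27/400) = 0.022198
z-statistic: z = (p̂ - p₀)/SE = (0.673 - 0.73)/0.022198 = -2.5678
Critical value: z_0.025 = ±1.960
p-value = 0.0102
Decision: reject H₀ at α = 0.05

Answer: z = -2.5678, reject H₀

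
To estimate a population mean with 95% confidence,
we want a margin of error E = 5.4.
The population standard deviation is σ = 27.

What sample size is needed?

z_0.025 = 1.960
n = (z×σ/E)² = (1.960×27/5.4)²
n = 96.0400
Round up: n = 97

Answer: n = 97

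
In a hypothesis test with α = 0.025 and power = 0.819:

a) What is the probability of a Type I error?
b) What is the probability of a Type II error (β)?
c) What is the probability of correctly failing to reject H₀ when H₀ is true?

a) Type I error probability = α = 0.025
b) Power = P(reject H₀ | H₁ true) = 1 - β = 0.819, so Type II error probability = β = 1 - Power = 0.181
c) P(fail to reject H₀ | H₀ true) = 1 - α = 0.975

Answer: a) 0.025, b) 0.181, c) 0.975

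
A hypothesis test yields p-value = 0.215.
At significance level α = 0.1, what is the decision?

Answer: fail to reject H₀

Derivation:
Compare p-value to α:
0.215 ≥ 0.1
Decision: fail to reject H₀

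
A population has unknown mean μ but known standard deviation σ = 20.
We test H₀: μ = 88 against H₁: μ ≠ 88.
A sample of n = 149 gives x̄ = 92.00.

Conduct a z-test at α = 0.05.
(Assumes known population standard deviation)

Answer: z = 2.4413, reject H₀

Derivation:
Standard error: SE = σ/√n = 20/√149 = 1.6385
z-statistic: z = (x̄ - μ₀)/SE = (92.00 - 88)/1.6385 = 2.4413
Critical value: ±1.960
p-value = 0.0146
Decision: reject H₀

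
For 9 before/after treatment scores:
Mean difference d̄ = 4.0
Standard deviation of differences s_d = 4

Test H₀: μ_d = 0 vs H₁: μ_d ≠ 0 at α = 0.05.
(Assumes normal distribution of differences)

df = n - 1 = 8
SE = s_d/√n = 4/√9 = 1.3333
t = d̄/SE = 4.0/1.3333 = 3.0001
Critical value: t_{0.025,8} = ±2.306
p-value ≈ 0.0171
Decision: reject H₀

Answer: t = 3.0001, reject H₀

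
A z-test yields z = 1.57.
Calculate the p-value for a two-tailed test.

For z = 1.57:
p = 2×P(Z > |1.57|) = 2×(1 - Φ(1.57)) = 0.1164

Answer: p-value ≈ 0.1164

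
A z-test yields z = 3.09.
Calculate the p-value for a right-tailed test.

For z = 3.09:
p = P(Z > 3.09) = 1 - Φ(3.09) = 0.0010

Answer: p-value ≈ 0.0010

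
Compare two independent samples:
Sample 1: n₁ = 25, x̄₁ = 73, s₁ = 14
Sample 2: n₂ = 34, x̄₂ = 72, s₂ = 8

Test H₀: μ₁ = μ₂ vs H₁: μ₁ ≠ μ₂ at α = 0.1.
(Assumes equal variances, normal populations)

Answer: t = 0.3471, fail to reject H₀

Derivation:
Pooled variance: s²_p = [24×14² + 33×8²]/(57) = 119.5789
s_p = 10.9352
SE = s_p×√(1/n₁ + 1/n₂) = 10.9352×√(1/25 + 1/34) = 2.8810
t = (x̄₁ - x̄₂)/SE = (73 - 72)/2.8810 = 0.3471
df = 57, t-critical = ±1.672
Decision: fail to reject H₀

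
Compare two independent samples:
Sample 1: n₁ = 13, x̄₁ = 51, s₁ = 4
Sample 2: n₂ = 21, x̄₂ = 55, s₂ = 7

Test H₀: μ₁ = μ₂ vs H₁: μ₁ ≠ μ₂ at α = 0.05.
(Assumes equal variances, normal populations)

Pooled variance: s²_p = [12×4² + 20×7²]/(32) = 36.6250
s_p = 6.0519
SE = s_p×√(1/n₁ + 1/n₂) = 6.0519×√(1/13 + 1/21) = 2.1357
t = (x̄₁ - x̄₂)/SE = (51 - 55)/2.1357 = -1.8729
df = 32, t-critical = ±2.037
Decision: fail to reject H₀

Answer: t = -1.8729, fail to reject H₀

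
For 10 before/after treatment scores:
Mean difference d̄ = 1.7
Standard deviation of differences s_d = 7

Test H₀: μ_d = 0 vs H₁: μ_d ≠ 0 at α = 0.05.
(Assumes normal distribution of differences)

Answer: t = 0.7680, fail to reject H₀

Derivation:
df = n - 1 = 9
SE = s_d/√n = 7/√10 = 2.2136
t = d̄/SE = 1.7/2.2136 = 0.7680
Critical value: t_{0.025,9} = ±2.262
p-value ≈ 0.4622
Decision: fail to reject H₀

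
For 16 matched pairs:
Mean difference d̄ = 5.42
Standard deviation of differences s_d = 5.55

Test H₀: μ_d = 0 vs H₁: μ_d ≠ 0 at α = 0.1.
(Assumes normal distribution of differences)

Answer: t = 3.9063, reject H₀

Derivation:
df = n - 1 = 15
SE = s_d/√n = 5.55/√16 = 1.3875
t = d̄/SE = 5.42/1.3875 = 3.9063
Critical value: t_{0.05,15} = ±1.753
p-value ≈ 0.0014
Decision: reject H₀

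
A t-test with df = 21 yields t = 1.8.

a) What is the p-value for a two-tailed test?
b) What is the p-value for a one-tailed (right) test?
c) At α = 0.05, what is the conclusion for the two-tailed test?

Answer: a) 0.0862, b) 0.0431, c) fail to reject H₀

Derivation:
Using t-distribution with df = 21:
a) Two-tailed: p = 2×P(T > 1.8) = 0.0862
b) One-tailed: p = P(T > 1.8) = 0.0431
c) 0.0862 ≥ 0.05, fail to reject H₀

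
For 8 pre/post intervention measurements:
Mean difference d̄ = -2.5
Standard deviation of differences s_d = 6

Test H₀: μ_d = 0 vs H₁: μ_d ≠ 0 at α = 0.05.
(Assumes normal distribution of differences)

df = n - 1 = 7
SE = s_d/√n = 6/√8 = 2.1213
t = d̄/SE = -2.5/2.1213 = -1.1785
Critical value: t_{0.025,7} = ±2.365
p-value ≈ 0.2771
Decision: fail to reject H₀

Answer: t = -1.1785, fail to reject H₀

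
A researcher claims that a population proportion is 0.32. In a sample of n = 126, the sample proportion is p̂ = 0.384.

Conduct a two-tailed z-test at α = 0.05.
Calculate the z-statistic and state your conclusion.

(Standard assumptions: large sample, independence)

Answer: z = 1.5401, fail to reject H₀

Derivation:
H₀: p = 0.32, H₁: p ≠ 0.32
Standard error: SE = √(p₀(1-p₀)/n) = √(0.32×0.68/126) = 0.041557
z-statistic: z = (p̂ - p₀)/SE = (0.384 - 0.32)/0.041557 = 1.5401
Critical value: z_0.025 = ±1.960
p-value = 0.1235
Decision: fail to reject H₀ at α = 0.05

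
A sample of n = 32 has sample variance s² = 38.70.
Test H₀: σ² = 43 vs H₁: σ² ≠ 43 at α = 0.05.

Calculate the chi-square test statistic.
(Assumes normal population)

Answer: χ² = 27.9000, fail to reject H₀

Derivation:
df = n - 1 = 31
χ² = (n-1)s²/σ₀² = 31×38.70/43 = 27.9000
Critical values: χ²_{0.975,31} = 17.539, χ²_{0.025,31} = 48.232
Rejection region: χ² < 17.539 or χ² > 48.232
Decision: fail to reject H₀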